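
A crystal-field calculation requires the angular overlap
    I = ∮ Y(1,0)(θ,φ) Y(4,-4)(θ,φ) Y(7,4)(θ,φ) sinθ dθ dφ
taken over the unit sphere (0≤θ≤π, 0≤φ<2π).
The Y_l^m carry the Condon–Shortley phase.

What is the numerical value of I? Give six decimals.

|1−4|≤7≤1+4 violated ⇒ I = 0

0.000000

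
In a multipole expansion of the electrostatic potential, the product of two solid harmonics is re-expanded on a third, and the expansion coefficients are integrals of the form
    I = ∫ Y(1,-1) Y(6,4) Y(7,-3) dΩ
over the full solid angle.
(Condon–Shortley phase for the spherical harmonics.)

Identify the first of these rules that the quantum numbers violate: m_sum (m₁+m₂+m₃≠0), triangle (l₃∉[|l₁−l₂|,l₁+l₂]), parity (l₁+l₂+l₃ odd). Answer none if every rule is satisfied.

none

m₁+m₂+m₃ = -1 + 4 − 3 = 0  ✓
triangle: |1−6|=5 ≤ l₃=7 ≤ 1+6=7  ✓
parity: l₁+l₂+l₃ = 14 is even  ✓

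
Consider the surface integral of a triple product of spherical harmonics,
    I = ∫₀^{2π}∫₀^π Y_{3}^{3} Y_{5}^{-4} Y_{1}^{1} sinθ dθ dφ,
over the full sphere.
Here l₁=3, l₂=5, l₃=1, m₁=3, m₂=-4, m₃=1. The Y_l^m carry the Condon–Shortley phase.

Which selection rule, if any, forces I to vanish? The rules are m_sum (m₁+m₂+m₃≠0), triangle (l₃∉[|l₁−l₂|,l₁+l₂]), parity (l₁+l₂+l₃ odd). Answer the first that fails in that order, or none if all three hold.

Σmᵢ = 0  ✓
l₃∈[|l₁−l₂|,l₁+l₂]=[2,8], have l₃=1  ✗
Σlᵢ = 9 ⇒ odd

triangle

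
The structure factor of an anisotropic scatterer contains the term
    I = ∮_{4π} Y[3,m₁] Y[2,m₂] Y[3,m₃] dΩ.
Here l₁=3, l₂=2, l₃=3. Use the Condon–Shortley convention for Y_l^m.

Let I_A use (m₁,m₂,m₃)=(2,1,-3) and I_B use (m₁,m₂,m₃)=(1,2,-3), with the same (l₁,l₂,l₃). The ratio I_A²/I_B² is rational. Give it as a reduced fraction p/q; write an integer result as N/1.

l's match ⇒ only the (l;m) 3-j factors differ between A and B.
A: triangle coeff Δ(3,2,3) = 1/3780; Σ_t [1,1]: t=1:−1/48 = -1/48; (3j)²=5/84 [(3 2 3; 2 1 -3)], sign=-1
B: triangle coeff Δ(3,2,3) = 1/3780; Σ_t [2,2]: t=2:+1/96 = 1/96; (3j)²=1/42 [(3 2 3; 1 2 -3)], sign=+1
I_A²/I_B² = (5/84)/(1/42) = 5/2

5/2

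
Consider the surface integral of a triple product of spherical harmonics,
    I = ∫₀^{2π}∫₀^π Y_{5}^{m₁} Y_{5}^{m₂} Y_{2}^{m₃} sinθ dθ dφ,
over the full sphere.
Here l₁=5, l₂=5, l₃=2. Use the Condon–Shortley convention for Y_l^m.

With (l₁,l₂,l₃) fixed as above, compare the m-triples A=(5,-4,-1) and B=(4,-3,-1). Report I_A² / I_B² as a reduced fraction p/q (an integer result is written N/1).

Same 5,5,2: normalisation and zero-m 3j drop out of the ratio.
A: Δ: 8! 2! 2! / 13! → 1/38610; sum: t=0:+1/80640 = 1/80640; 3j²(5 5 2; 5 -4 -1) = Δ·Π!·Σ² = 9/286  (sign -1)
B: Δ: 8! 2! 2! / 13! → 1/38610; sum: t=0:+1/80640 t=1:−1/10080 = -1/11520; 3j²(5 5 2; 4 -3 -1) = Δ·Π!·Σ² = 49/1430  (sign +1)
I_A²/I_B² = (9/286)/(49/1430) = 45/49

45/49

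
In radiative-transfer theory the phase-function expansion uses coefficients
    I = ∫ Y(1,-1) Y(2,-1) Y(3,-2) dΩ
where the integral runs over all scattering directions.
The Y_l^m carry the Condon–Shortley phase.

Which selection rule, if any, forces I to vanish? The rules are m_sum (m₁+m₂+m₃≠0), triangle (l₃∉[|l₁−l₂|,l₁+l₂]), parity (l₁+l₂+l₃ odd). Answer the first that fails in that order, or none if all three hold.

m_sum

m₁+m₂+m₃ = -1 − 1 − 2 = -4  ✗
triangle: |1−2|=1 ≤ l₃=3 ≤ 1+2=3
parity: l₁+l₂+l₃ = 6 is even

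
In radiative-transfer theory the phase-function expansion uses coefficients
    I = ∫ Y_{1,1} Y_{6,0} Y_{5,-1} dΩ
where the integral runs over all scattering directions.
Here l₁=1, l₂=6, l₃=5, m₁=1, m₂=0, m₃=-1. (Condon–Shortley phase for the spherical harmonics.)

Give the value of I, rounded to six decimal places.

m-sum 0 ✓  L=12 even ✓  5≤5≤7 ✓
Π(2lᵢ+1) = 3×13×11 = 429
triangle coeff Δ(1,6,5) = 1/858
Σ_t [1,1]: t=1:−1/14400 = -1/14400
(3j)²=6/143 [(1 6 5; 0 0 0)], sign=+1
Σ_t [0,0]: t=0:+1/34560 = 1/34560
(3j)²=5/286 [(1 6 5; 1 0 -1)], sign=+1
⇒ 4πI² = 45/143
I = (+1)√(45/143/(4π)) = 0.15824621

0.158246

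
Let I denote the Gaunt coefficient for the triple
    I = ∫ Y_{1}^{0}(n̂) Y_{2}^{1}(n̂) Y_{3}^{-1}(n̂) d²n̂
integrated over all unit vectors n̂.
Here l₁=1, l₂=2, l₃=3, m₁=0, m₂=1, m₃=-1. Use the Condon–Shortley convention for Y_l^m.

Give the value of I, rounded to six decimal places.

Rules hold: Σm=0, L=6 even, 1≤3≤3.
N = 3·5·7 = 105
Δ = 0!·2!·4!/7! = 1/105
Racah Σ t=0..0: t=0:+1/4 = 1/4
⇒ 3j(1 2 3; 0 0 0)² = 3/35, sgn -1
Racah Σ t=0..0: t=0:+1/6 = 1/6
⇒ 3j(1 2 3; 0 1 -1)² = 8/105, sgn +1
4πI² = N·(3j₀)²·(3jₘ)² = 24/35
I = -1·√(0.685714/4π) = -0.23359668

-0.233597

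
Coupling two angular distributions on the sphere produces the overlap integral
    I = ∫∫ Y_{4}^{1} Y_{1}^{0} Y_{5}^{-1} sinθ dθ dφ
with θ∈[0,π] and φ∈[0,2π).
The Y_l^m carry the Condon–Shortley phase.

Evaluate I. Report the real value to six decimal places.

Rules hold: Σm=0, L=10 even, 3≤5≤5.
N = 9·3·11 = 297
Δ = 0!·8!·2!/11! = 1/495
Racah Σ t=0..0: t=0:+1/576 = 1/576
⇒ 3j(4 1 5; 0 0 0)² = 5/99, sgn -1
Racah Σ t=0..0: t=0:+1/720 = 1/720
⇒ 3j(4 1 5; 1 0 -1)² = 8/165, sgn +1
4πI² = N·(3j₀)²·(3jₘ)² = 8/11
I = -1·√(0.727273/4π) = -0.24057125

-0.240571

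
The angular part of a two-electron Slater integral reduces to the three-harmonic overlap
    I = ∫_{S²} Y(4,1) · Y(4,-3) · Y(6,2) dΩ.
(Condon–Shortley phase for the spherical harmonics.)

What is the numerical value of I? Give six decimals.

m-sum 0 ✓  L=14 even ✓  0≤6≤8 ✓
Π(2lᵢ+1) = 9×9×13 = 1053
triangle coeff Δ(4,4,6) = 1/1261260
Σ_t [0,2]: t=0:+1/4608 t=1:−1/1296 t=2:+1/4608 = -7/20736
(3j)²=20/1287 [(4 4 6; 0 0 0)], sign=-1
Σ_t [0,1]: t=0:+1/8640 t=1:−1/34560 = 1/11520
(3j)²=3/143 [(4 4 6; 1 -3 2)], sign=+1
⇒ 4πI² = 540/1573
I = (-1)√(540/1573/(4π)) = -0.16528277

-0.165283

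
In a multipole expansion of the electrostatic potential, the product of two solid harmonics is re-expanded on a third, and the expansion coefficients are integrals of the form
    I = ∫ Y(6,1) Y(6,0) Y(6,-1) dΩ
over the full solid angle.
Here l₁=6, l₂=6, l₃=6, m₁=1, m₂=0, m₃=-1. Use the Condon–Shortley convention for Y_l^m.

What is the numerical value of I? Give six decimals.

Checks pass: Σm=0; 18 even; l₃=6∈[0,12].
(2·6+1)(2·6+1)(2·6+1) = 2197
Δ: 6! 6! 6! / 19! → 1/325909584
sum: t=0:+1/373248000 t=1:−1/1728000 t=2:+1/110592 t=3:−1/46656 t=4:+1/110592 t=5:−1/1728000 t=6:+1/373248000 = -7/1555200
3j²(6 6 6; 0 0 0) = Δ·Π!·Σ² = 400/46189  (sign -1)
sum: t=0:+1/62208000 t=1:−1/691200 t=2:+1/82944 t=3:−1/62208 t=4:+1/276480 t=5:−1/10368000 = -1/518400
3j²(6 6 6; 1 0 -1) = Δ·Π!·Σ² = 100/46189  (sign +1)
combine: 4πI² = 2197·400/46189·100/46189 = 520000/12623809
take √, sign -1: I = -0.05725343

-0.057253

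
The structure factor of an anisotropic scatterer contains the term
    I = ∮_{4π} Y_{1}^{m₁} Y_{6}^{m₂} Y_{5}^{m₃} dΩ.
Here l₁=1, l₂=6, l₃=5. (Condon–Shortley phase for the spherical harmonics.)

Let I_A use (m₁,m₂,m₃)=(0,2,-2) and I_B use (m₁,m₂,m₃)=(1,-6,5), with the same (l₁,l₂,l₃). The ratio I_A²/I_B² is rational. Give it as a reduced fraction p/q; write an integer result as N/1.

16/33

Same 1,6,5: normalisation and zero-m 3j drop out of the ratio.
A: Δ: 2! 0! 10! / 13! → 1/858; sum: t=1:−1/30240 = -1/30240; 3j²(1 6 5; 0 2 -2) = Δ·Π!·Σ² = 16/429  (sign +1)
B: Δ: 2! 0! 10! / 13! → 1/858; sum: t=0:+1/7257600 = 1/7257600; 3j²(1 6 5; 1 -6 5) = Δ·Π!·Σ² = 1/13  (sign +1)
I_A²/I_B² = (16/429)/(1/13) = 16/33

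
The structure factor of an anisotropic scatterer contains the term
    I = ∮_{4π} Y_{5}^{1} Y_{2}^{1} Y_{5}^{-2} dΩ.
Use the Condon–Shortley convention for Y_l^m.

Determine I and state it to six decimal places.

0.104819

m-sum 0 ✓  L=12 even ✓  3≤5≤7 ✓
Π(2lᵢ+1) = 11×5×11 = 605
triangle coeff Δ(5,2,5) = 1/38610
Σ_t [0,2]: t=0:+1/2880 t=1:−1/576 t=2:+1/2880 = -1/960
(3j)²=10/429 [(5 2 5; 0 0 0)], sign=+1
Σ_t [1,2]: t=1:−1/1440 t=2:+1/2880 = -1/2880
(3j)²=7/715 [(5 2 5; 1 1 -2)], sign=+1
⇒ 4πI² = 70/507
I = (+1)√(70/507/(4π)) = 0.10481902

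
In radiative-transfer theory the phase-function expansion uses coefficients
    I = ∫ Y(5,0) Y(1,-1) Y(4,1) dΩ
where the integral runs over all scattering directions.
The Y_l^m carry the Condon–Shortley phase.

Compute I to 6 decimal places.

0.155288

m-sum 0 ✓  L=10 even ✓  4≤4≤6 ✓
Π(2lᵢ+1) = 11×3×9 = 297
triangle coeff Δ(5,1,4) = 1/495
Σ_t [1,1]: t=1:−1/576 = -1/576
(3j)²=5/99 [(5 1 4; 0 0 0)], sign=-1
Σ_t [0,0]: t=0:+1/1440 = 1/1440
(3j)²=2/99 [(5 1 4; 0 -1 1)], sign=-1
⇒ 4πI² = 10/33
I = (+1)√(10/33/(4π)) = 0.15528807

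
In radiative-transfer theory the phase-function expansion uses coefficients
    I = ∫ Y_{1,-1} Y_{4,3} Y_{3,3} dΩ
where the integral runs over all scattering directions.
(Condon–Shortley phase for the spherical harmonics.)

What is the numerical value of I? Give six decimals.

0.000000

-1 + 3 + 3 = 5 ≠ 0: azimuthal integral kills it; I = 0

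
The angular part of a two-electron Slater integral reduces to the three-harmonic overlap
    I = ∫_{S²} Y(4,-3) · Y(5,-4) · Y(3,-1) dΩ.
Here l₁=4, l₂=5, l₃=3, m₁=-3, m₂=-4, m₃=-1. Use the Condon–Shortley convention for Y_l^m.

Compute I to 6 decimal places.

-3 − 4 − 1 = -8 ≠ 0: azimuthal integral kills it; I = 0

0.000000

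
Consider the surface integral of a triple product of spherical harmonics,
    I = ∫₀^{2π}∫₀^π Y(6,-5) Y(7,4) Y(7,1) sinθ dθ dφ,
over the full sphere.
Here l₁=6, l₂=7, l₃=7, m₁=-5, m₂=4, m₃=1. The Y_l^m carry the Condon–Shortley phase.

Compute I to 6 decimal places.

Rules hold: Σm=0, L=20 even, 1≤7≤13.
N = 13·15·15 = 2925
Δ = 6!·6!·8!/21! = 1/2444321880
Racah Σ t=0..6: t=0:+1/2612736000 t=1:−1/20736000 t=2:+1/1658880 t=3:−1/746496 t=4:+1/1658880 t=5:−1/20736000 t=6:+1/2612736000 = -1/4354560
⇒ 3j(6 7 7; 0 0 0)² = 1000/138567, sgn +1
Racah Σ t=5..6: t=5:−1/124416000 t=6:+1/62208000 = 1/124416000
⇒ 3j(6 7 7; -5 4 1)² = 154/20995, sgn +1
4πI² = N·(3j₀)²·(3jₘ)² = 210000/1356277
I = +1·√(0.154836/4π) = 0.11100193

0.111002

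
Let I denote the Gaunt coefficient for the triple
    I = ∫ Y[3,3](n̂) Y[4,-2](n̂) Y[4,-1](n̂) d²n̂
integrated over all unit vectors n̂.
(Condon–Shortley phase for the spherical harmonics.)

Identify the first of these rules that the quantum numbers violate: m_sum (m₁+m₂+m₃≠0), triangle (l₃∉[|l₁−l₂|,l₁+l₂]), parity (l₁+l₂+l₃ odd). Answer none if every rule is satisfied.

azimuthal sum: 3 − 2 − 1 = 0  ✓
1 ≤ 4 ≤ 7 (triangle on l)  ✓
L = 3 + 4 + 4 = 11 (odd)  ✗

parity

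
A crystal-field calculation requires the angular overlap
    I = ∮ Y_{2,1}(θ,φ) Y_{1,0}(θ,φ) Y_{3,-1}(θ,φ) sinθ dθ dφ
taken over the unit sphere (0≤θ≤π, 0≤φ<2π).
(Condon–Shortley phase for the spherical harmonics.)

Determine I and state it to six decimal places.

-0.233597

m-sum 0 ✓  L=6 even ✓  1≤3≤3 ✓
Π(2lᵢ+1) = 5×3×7 = 105
triangle coeff Δ(2,1,3) = 1/105
Σ_t [0,0]: t=0:+1/4 = 1/4
(3j)²=3/35 [(2 1 3; 0 0 0)], sign=-1
Σ_t [0,0]: t=0:+1/6 = 1/6
(3j)²=8/105 [(2 1 3; 1 0 -1)], sign=+1
⇒ 4πI² = 24/35
I = (-1)√(24/35/(4π)) = -0.23359668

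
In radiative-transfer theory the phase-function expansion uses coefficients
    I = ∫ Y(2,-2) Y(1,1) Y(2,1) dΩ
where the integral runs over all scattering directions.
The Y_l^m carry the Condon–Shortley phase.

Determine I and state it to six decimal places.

0.000000

l₁+l₂+l₃=5 is odd: 3j(l;000)=0 ⇒ I=0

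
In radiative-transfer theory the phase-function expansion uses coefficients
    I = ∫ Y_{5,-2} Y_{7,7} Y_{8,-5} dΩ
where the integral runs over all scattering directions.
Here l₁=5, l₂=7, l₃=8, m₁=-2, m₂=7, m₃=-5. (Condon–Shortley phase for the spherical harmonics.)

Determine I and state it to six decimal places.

Checks pass: Σm=0; 20 even; l₃=8∈[2,12].
(2·5+1)(2·7+1)(2·8+1) = 2805
Δ: 4! 6! 10! / 21! → 1/814773960
sum: t=0:+1/87091200 t=1:−1/4976640 t=2:+1/2073600 t=3:−1/4976640 t=4:+1/87091200 = 1/9676800
3j²(5 7 8; 0 0 0) = Δ·Π!·Σ² = 360/46189  (sign +1)
sum: t=4:+1/3135283200 = 1/3135283200
3j²(5 7 8; -2 7 -5) = Δ·Π!·Σ² = 143/11628  (sign -1)
combine: 4πI² = 2805·360/46189·143/11628 = 1650/6137
take √, sign -1: I = -0.14627125

-0.146271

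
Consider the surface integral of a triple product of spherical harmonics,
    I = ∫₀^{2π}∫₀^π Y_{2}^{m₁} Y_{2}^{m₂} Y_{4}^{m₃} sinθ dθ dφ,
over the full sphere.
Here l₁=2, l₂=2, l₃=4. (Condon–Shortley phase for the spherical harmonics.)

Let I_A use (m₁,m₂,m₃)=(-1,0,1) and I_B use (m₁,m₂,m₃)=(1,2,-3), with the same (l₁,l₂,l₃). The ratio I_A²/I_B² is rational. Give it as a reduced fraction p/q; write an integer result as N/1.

l's match ⇒ only the (l;m) 3-j factors differ between A and B.
A: triangle coeff Δ(2,2,4) = 1/630; Σ_t [0,0]: t=0:+1/24 = 1/24; (3j)²=1/21 [(2 2 4; -1 0 1)], sign=-1
B: triangle coeff Δ(2,2,4) = 1/630; Σ_t [0,0]: t=0:+1/144 = 1/144; (3j)²=1/18 [(2 2 4; 1 2 -3)], sign=-1
I_A²/I_B² = (1/21)/(1/18) = 6/7

6/7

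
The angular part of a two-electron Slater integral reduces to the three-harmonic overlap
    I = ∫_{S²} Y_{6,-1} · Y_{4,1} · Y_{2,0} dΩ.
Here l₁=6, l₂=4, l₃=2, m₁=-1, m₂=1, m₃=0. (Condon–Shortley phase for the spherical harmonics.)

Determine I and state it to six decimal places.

-0.230476

Rules hold: Σm=0, L=12 even, 2≤2≤10.
N = 13·9·5 = 585
Δ = 8!·4!·0!/13! = 1/6435
Racah Σ t=4..4: t=4:+1/2304 = 1/2304
⇒ 3j(6 4 2; 0 0 0)² = 5/143, sgn +1
Racah Σ t=5..5: t=5:−1/2880 = -1/2880
⇒ 3j(6 4 2; -1 1 0)² = 14/429, sgn -1
4πI² = N·(3j₀)²·(3jₘ)² = 1050/1573
I = -1·√(0.667514/4π) = -0.23047581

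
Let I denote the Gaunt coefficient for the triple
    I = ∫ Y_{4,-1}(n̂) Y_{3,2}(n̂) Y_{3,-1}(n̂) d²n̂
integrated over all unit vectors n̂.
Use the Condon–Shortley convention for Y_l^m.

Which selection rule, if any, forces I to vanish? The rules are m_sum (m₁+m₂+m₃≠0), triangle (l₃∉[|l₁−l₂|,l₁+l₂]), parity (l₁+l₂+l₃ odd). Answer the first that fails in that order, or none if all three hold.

none

azimuthal sum: -1 + 2 − 1 = 0  ✓
1 ≤ 3 ≤ 7 (triangle on l)  ✓
L = 4 + 3 + 3 = 10 (even)  ✓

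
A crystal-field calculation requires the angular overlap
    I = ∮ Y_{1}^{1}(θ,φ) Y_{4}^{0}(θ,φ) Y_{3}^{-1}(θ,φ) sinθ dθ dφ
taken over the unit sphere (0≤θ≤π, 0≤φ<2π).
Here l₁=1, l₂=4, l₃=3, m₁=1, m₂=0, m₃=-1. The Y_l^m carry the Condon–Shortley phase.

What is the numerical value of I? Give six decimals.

0.150786

Rules hold: Σm=0, L=8 even, 3≤3≤5.
N = 3·9·7 = 189
Δ = 2!·0!·6!/9! = 1/252
Racah Σ t=1..1: t=1:−1/36 = -1/36
⇒ 3j(1 4 3; 0 0 0)² = 4/63, sgn +1
Racah Σ t=0..0: t=0:+1/96 = 1/96
⇒ 3j(1 4 3; 1 0 -1)² = 1/42, sgn +1
4πI² = N·(3j₀)²·(3jₘ)² = 2/7
I = +1·√(0.285714/4π) = 0.15078601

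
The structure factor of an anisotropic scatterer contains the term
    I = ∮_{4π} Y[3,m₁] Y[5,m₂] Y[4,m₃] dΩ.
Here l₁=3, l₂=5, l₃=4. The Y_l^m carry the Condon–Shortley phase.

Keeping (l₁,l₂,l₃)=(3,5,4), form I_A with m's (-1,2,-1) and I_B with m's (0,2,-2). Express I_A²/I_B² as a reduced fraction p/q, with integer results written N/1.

128/3

Shared (l₁,l₂,l₃)=(3,5,4): N and (l;000)² cancel in I_A²/I_B².
A: Δ = 4!·2!·6!/13! = 1/180180; Racah Σ t=2..4: t=2:+1/960 t=3:−1/288 t=4:+1/1728 = -1/540; ⇒ 3j(3 5 4; -1 2 -1)² = 128/6435, sgn +1
B: Δ = 4!·2!·6!/13! = 1/180180; Racah Σ t=1..3: t=1:−1/8640 t=2:+1/480 t=3:−1/576 = 1/4320; ⇒ 3j(3 5 4; 0 2 -2)² = 1/2145, sgn +1
I_A²/I_B² = (128/6435)/(1/2145) = 128/3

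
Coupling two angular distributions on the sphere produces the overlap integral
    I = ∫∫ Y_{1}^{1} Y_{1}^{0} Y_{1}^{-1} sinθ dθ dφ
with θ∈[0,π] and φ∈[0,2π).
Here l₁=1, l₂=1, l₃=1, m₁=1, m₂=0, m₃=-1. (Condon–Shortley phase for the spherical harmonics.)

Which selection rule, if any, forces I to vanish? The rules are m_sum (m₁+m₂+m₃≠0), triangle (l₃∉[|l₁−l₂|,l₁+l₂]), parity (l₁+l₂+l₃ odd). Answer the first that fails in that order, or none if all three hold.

m₁+m₂+m₃ = 1 + 0 − 1 = 0  ✓
triangle: |1−1|=0 ≤ l₃=1 ≤ 1+1=2  ✓
parity: l₁+l₂+l₃ = 3 is odd  ✗

parity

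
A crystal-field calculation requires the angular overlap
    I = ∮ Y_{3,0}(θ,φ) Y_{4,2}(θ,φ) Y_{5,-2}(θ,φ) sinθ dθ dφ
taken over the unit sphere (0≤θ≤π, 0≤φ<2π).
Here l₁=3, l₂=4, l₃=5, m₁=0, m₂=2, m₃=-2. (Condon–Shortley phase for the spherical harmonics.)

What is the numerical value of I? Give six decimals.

Rules hold: Σm=0, L=12 even, 1≤5≤7.
N = 7·9·11 = 693
Δ = 2!·4!·6!/13! = 1/180180
Racah Σ t=0..2: t=0:+1/576 t=1:−1/144 t=2:+1/576 = -1/288
⇒ 3j(3 4 5; 0 0 0)² = 20/1001, sgn +1
Racah Σ t=0..2: t=0:+1/8640 t=1:−1/480 t=2:+1/576 = -1/4320
⇒ 3j(3 4 5; 0 2 -2)² = 1/2145, sgn +1
4πI² = N·(3j₀)²·(3jₘ)² = 12/1859
I = +1·√(0.00645508/4π) = 0.02266449

0.022664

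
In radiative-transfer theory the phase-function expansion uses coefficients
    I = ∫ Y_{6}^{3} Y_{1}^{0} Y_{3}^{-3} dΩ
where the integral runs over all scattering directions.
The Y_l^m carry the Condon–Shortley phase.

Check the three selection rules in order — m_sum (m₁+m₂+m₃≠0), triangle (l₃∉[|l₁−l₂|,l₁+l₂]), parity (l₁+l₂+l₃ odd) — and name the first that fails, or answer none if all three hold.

triangle

azimuthal sum: 3 + 0 − 3 = 0  ✓
5 ≤ 3 ≤ 7 (triangle on l)  ✗
L = 6 + 1 + 3 = 10 (even)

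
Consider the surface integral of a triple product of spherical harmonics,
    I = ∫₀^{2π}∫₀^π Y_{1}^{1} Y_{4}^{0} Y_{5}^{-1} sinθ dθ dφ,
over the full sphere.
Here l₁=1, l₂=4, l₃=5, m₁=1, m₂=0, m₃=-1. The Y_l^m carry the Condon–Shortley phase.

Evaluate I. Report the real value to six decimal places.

Checks pass: Σm=0; 10 even; l₃=5∈[3,5].
(2·1+1)(2·4+1)(2·5+1) = 297
Δ: 0! 2! 8! / 11! → 1/495
sum: t=0:+1/576 = 1/576
3j²(1 4 5; 0 0 0) = Δ·Π!·Σ² = 5/99  (sign -1)
sum: t=0:+1/1152 = 1/1152
3j²(1 4 5; 1 0 -1) = Δ·Π!·Σ² = 1/33  (sign +1)
combine: 4πI² = 297·5/99·1/33 = 5/11
take √, sign -1: I = -0.19018827

-0.190188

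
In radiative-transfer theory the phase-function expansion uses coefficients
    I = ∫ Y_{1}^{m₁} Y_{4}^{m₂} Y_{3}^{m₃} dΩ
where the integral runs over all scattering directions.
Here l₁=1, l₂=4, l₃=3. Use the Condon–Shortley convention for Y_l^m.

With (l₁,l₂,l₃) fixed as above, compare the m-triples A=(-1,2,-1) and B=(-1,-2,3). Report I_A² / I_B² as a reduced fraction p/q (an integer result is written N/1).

Shared (l₁,l₂,l₃)=(1,4,3): N and (l;000)² cancel in I_A²/I_B².
A: Δ = 2!·0!·6!/9! = 1/252; Racah Σ t=2..2: t=2:+1/96 = 1/96; ⇒ 3j(1 4 3; -1 2 -1)² = 5/84, sgn +1
B: Δ = 2!·0!·6!/9! = 1/252; Racah Σ t=2..2: t=2:+1/1440 = 1/1440; ⇒ 3j(1 4 3; -1 -2 3)² = 1/252, sgn +1
I_A²/I_B² = (5/84)/(1/252) = 15/1

15/1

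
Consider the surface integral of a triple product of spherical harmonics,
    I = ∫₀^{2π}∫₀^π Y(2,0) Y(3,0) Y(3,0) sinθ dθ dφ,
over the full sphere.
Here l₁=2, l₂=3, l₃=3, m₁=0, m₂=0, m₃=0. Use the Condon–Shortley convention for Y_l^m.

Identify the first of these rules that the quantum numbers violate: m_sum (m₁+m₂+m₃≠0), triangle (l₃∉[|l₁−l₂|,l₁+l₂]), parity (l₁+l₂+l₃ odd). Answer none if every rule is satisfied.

none

azimuthal sum: 0 + 0 + 0 = 0  ✓
1 ≤ 3 ≤ 5 (triangle on l)  ✓
L = 2 + 3 + 3 = 8 (even)  ✓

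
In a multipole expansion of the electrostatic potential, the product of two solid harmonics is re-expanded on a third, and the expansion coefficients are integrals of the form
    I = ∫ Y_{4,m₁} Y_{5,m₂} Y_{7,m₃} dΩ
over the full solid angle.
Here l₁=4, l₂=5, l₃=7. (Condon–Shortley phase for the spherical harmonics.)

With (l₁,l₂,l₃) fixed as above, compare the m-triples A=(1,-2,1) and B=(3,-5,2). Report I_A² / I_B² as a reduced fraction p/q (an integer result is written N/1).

6724/2835

Shared (l₁,l₂,l₃)=(4,5,7): N and (l;000)² cancel in I_A²/I_B².
A: Δ = 2!·6!·8!/17! = 1/6126120; Racah Σ t=0..2: t=0:+1/51840 t=1:−1/69120 t=2:+1/1209600 = 41/7257600; ⇒ 3j(4 5 7; 1 -2 1)² = 1681/510510, sgn +1
B: Δ = 2!·6!·8!/17! = 1/6126120; Racah Σ t=0..0: t=0:+1/9676800 = 1/9676800; ⇒ 3j(4 5 7; 3 -5 2)² = 27/19448, sgn -1
I_A²/I_B² = (1681/510510)/(27/19448) = 6724/2835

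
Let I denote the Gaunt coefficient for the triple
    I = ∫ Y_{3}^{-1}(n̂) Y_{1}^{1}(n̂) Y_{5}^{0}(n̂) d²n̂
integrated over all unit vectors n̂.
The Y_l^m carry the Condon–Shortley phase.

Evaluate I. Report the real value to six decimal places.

|3−1|≤5≤3+1 violated ⇒ I = 0

0.000000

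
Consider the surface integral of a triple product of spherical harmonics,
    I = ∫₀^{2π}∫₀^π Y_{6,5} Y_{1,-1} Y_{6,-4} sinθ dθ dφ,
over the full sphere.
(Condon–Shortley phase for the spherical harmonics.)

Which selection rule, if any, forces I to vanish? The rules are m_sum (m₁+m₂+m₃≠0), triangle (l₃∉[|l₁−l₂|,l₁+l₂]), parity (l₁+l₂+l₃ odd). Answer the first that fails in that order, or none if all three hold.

m₁+m₂+m₃ = 5 − 1 − 4 = 0  ✓
triangle: |6−1|=5 ≤ l₃=6 ≤ 6+1=7  ✓
parity: l₁+l₂+l₃ = 13 is odd  ✗

parity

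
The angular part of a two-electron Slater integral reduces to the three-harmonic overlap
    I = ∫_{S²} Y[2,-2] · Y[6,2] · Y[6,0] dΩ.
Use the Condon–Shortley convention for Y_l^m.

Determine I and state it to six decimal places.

-0.191909

Checks pass: Σm=0; 14 even; l₃=6∈[4,8].
(2·2+1)(2·6+1)(2·6+1) = 845
Δ: 2! 2! 10! / 15! → 1/90090
sum: t=0:+1/69120 t=1:−1/14400 t=2:+1/69120 = -7/172800
3j²(2 6 6; 0 0 0) = Δ·Π!·Σ² = 14/715  (sign -1)
sum: t=2:+1/69120 = 1/69120
3j²(2 6 6; -2 2 0) = Δ·Π!·Σ² = 4/143  (sign +1)
combine: 4πI² = 845·14/715·4/143 = 56/121
take √, sign -1: I = -0.19190947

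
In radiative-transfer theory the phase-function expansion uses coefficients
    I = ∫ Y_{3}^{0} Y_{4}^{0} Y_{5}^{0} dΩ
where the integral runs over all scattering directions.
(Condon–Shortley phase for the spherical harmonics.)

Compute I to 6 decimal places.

0.148374

Rules hold: Σm=0, L=12 even, 1≤5≤7.
N = 7·9·11 = 693
Δ = 2!·4!·6!/13! = 1/180180
Racah Σ t=0..2: t=0:+1/576 t=1:−1/144 t=2:+1/576 = -1/288
⇒ 3j(3 4 5; 0 0 0)² = 20/1001, sgn +1
(m-triple is (0,0,0) — same symbol as above.)
4πI² = N·(3j₀)²·(3jₘ)² = 3600/13013
I = +1·√(0.276646/4π) = 0.14837393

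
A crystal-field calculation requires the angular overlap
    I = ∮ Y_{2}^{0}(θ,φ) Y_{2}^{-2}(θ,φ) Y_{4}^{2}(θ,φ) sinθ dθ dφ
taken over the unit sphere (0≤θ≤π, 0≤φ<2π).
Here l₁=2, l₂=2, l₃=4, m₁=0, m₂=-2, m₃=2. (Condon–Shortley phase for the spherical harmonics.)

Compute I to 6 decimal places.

Checks pass: Σm=0; 8 even; l₃=4∈[0,4].
(2·2+1)(2·2+1)(2·4+1) = 225
Δ: 0! 4! 4! / 9! → 1/630
sum: t=0:+1/16 = 1/16
3j²(2 2 4; 0 0 0) = Δ·Π!·Σ² = 2/35  (sign +1)
sum: t=0:+1/96 = 1/96
3j²(2 2 4; 0 -2 2) = Δ·Π!·Σ² = 1/42  (sign +1)
combine: 4πI² = 225·2/35·1/42 = 15/49
take √, sign +1: I = 0.15607835

0.156078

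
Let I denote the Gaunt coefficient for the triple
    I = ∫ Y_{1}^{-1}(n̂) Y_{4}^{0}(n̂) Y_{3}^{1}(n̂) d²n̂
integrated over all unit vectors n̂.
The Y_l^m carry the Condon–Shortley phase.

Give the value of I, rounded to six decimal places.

0.150786

Checks pass: Σm=0; 8 even; l₃=3∈[3,5].
(2·1+1)(2·4+1)(2·3+1) = 189
Δ: 2! 0! 6! / 9! → 1/252
sum: t=1:−1/36 = -1/36
3j²(1 4 3; 0 0 0) = Δ·Π!·Σ² = 4/63  (sign +1)
sum: t=2:+1/96 = 1/96
3j²(1 4 3; -1 0 1) = Δ·Π!·Σ² = 1/42  (sign +1)
combine: 4πI² = 189·4/63·1/42 = 2/7
take √, sign +1: I = 0.15078601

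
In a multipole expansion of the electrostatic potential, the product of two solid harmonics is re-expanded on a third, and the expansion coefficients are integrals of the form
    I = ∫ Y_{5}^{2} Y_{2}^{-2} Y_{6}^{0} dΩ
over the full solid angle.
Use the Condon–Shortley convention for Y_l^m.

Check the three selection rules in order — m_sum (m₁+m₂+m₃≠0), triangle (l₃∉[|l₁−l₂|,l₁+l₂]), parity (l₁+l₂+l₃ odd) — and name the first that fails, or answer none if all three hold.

parity

azimuthal sum: 2 − 2 + 0 = 0  ✓
3 ≤ 6 ≤ 7 (triangle on l)  ✓
L = 5 + 2 + 6 = 13 (odd)  ✗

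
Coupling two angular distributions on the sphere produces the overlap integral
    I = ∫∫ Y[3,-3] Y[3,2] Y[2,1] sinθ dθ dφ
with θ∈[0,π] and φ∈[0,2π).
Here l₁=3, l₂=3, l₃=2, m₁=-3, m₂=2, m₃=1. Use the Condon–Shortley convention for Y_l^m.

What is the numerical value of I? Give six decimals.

-0.210261

Rules hold: Σm=0, L=8 even, 0≤2≤6.
N = 7·7·5 = 245
Δ = 4!·2!·2!/9! = 1/3780
Racah Σ t=1..3: t=1:−1/24 t=2:+1/4 t=3:−1/24 = 1/6
⇒ 3j(3 3 2; 0 0 0)² = 4/105, sgn +1
Racah Σ t=4..4: t=4:+1/48 = 1/48
⇒ 3j(3 3 2; -3 2 1)² = 5/84, sgn -1
4πI² = N·(3j₀)²·(3jₘ)² = 5/9
I = -1·√(0.555556/4π) = -0.21026104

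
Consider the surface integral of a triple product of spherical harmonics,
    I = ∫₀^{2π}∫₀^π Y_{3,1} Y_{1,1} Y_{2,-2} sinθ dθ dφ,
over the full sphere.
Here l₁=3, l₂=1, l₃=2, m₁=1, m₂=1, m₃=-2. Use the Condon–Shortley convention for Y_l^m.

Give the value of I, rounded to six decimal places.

-0.082589

Checks pass: Σm=0; 6 even; l₃=2∈[2,4].
(2·3+1)(2·1+1)(2·2+1) = 105
Δ: 2! 4! 0! / 7! → 1/105
sum: t=1:−1/4 = -1/4
3j²(3 1 2; 0 0 0) = Δ·Π!·Σ² = 3/35  (sign -1)
sum: t=2:+1/48 = 1/48
3j²(3 1 2; 1 1 -2) = Δ·Π!·Σ² = 1/105  (sign +1)
combine: 4πI² = 105·3/35·1/105 = 3/35
take √, sign -1: I = -0.08258890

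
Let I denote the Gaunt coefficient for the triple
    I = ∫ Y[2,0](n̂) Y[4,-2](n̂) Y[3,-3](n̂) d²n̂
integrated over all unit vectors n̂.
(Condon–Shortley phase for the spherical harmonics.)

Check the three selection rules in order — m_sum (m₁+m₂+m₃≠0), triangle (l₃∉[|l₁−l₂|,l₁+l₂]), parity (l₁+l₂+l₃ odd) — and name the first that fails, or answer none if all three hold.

m_sum

Σmᵢ = -5  ✗
l₃∈[|l₁−l₂|,l₁+l₂]=[2,6], have l₃=3
Σlᵢ = 9 ⇒ odd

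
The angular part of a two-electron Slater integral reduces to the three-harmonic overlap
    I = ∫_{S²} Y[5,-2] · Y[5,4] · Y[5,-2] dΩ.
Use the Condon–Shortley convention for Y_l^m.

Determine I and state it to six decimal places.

L=15 odd ⇒ parity kills the (l;000) factor ⇒ I = 0

0.000000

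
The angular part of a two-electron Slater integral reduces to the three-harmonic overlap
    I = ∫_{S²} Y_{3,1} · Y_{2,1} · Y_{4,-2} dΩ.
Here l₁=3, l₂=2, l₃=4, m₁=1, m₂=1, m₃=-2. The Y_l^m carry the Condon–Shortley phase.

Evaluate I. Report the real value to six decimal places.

0.000000

L=9 odd ⇒ parity kills the (l;000) factor ⇒ I = 0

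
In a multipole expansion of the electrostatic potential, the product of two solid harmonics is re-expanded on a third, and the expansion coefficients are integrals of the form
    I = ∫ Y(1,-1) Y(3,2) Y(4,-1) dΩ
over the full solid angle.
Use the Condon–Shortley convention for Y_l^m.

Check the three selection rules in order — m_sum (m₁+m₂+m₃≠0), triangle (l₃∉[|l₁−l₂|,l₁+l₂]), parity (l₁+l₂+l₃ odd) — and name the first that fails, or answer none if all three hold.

azimuthal sum: -1 + 2 − 1 = 0  ✓
2 ≤ 4 ≤ 4 (triangle on l)  ✓
L = 1 + 3 + 4 = 8 (even)  ✓

none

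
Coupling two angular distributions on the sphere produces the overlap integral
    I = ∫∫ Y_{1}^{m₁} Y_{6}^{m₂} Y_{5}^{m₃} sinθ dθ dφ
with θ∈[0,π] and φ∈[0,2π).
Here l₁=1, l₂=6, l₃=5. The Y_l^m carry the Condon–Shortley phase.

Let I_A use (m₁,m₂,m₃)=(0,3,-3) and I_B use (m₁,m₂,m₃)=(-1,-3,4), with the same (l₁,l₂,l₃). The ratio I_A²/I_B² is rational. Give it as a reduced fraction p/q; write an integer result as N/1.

l's match ⇒ only the (l;m) 3-j factors differ between A and B.
A: triangle coeff Δ(1,6,5) = 1/858; Σ_t [1,1]: t=1:−1/80640 = -1/80640; (3j)²=9/286 [(1 6 5; 0 3 -3)], sign=-1
B: triangle coeff Δ(1,6,5) = 1/858; Σ_t [2,2]: t=2:+1/725760 = 1/725760; (3j)²=1/286 [(1 6 5; -1 -3 4)], sign=-1
I_A²/I_B² = (9/286)/(1/286) = 9/1

9/1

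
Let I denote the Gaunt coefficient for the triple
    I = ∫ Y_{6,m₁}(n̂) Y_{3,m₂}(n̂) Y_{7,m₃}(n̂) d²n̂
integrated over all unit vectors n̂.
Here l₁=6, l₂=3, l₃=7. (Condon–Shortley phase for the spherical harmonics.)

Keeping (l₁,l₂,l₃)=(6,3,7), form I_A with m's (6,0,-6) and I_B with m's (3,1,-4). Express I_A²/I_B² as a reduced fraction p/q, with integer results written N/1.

l's match ⇒ only the (l;m) 3-j factors differ between A and B.
A: triangle coeff Δ(6,3,7) = 1/2042040; Σ_t [0,0]: t=0:+1/43545600 = 1/43545600; (3j)²=33/1190 [(6 3 7; 6 0 -6)], sign=-1
B: triangle coeff Δ(6,3,7) = 1/2042040; Σ_t [0,2]: t=0:+1/1451520 t=1:−1/483840 t=2:+1/2903040 = -1/967680; (3j)²=81/6188 [(6 3 7; 3 1 -4)], sign=+1
I_A²/I_B² = (33/1190)/(81/6188) = 286/135

286/135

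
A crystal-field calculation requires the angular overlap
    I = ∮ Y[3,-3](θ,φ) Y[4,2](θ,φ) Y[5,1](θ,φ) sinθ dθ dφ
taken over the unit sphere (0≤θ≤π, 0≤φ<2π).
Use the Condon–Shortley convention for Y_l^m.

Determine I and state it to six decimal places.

Rules hold: Σm=0, L=12 even, 1≤5≤7.
N = 7·9·11 = 693
Δ = 2!·4!·6!/13! = 1/180180
Racah Σ t=0..2: t=0:+1/576 t=1:−1/144 t=2:+1/576 = -1/288
⇒ 3j(3 4 5; 0 0 0)² = 20/1001, sgn +1
Racah Σ t=2..2: t=2:+1/2304 = 1/2304
⇒ 3j(3 4 5; -3 2 1)² = 75/4004, sgn +1
4πI² = N·(3j₀)²·(3jₘ)² = 3375/13013
I = +1·√(0.259356/4π) = 0.14366244

0.143662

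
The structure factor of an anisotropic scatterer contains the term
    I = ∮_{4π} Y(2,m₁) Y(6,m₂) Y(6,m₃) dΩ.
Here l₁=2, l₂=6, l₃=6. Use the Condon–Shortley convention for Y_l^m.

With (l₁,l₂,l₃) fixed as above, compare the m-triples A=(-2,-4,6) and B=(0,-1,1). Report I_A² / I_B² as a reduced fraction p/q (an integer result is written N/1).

Same 2,6,6: normalisation and zero-m 3j drop out of the ratio.
A: Δ: 2! 2! 10! / 15! → 1/90090; sum: t=2:+1/14515200 = 1/14515200; 3j²(2 6 6; -2 -4 6) = Δ·Π!·Σ² = 2/455  (sign +1)
B: Δ: 2! 2! 10! / 15! → 1/90090; sum: t=0:+1/57600 t=1:−1/17280 t=2:+1/120960 = -13/403200; 3j²(2 6 6; 0 -1 1) = Δ·Π!·Σ² = 13/770  (sign +1)
I_A²/I_B² = (2/455)/(13/770) = 44/169

44/169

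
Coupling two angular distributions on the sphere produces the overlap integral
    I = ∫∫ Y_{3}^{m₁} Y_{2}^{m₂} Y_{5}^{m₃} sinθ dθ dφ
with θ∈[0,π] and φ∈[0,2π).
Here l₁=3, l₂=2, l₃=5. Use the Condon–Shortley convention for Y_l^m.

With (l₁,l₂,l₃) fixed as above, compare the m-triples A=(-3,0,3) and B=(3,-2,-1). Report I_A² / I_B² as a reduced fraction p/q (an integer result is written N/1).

Shared (l₁,l₂,l₃)=(3,2,5): N and (l;000)² cancel in I_A²/I_B².
A: Δ = 0!·6!·4!/11! = 1/2310; Racah Σ t=0..0: t=0:+1/2880 = 1/2880; ⇒ 3j(3 2 5; -3 0 3)² = 2/165, sgn +1
B: Δ = 0!·6!·4!/11! = 1/2310; Racah Σ t=0..0: t=0:+1/17280 = 1/17280; ⇒ 3j(3 2 5; 3 -2 -1)² = 1/2310, sgn +1
I_A²/I_B² = (2/165)/(1/2310) = 28/1

28/1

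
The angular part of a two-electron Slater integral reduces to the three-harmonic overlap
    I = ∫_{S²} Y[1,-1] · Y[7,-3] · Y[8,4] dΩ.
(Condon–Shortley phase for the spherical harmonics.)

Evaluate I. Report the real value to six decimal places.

m-sum 0 ✓  L=16 even ✓  6≤8≤8 ✓
Π(2lᵢ+1) = 3×15×17 = 765
triangle coeff Δ(1,7,8) = 1/2040
Σ_t [0,0]: t=0:+1/25401600 = 1/25401600
(3j)²=8/255 [(1 7 8; 0 0 0)], sign=+1
Σ_t [0,0]: t=0:+1/174182400 = 1/174182400
(3j)²=11/340 [(1 7 8; -1 -3 4)], sign=+1
⇒ 4πI² = 66/85
I = (+1)√(66/85/(4π)) = 0.24857507

0.248575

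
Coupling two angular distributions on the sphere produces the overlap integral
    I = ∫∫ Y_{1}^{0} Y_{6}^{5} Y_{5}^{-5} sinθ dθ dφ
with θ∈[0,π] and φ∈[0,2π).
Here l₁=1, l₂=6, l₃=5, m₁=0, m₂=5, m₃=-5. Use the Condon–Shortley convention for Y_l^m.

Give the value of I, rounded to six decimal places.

m-sum 0 ✓  L=12 even ✓  5≤5≤7 ✓
Π(2lᵢ+1) = 3×13×11 = 429
triangle coeff Δ(1,6,5) = 1/858
Σ_t [1,1]: t=1:−1/14400 = -1/14400
(3j)²=6/143 [(1 6 5; 0 0 0)], sign=+1
Σ_t [1,1]: t=1:−1/3628800 = -1/3628800
(3j)²=1/78 [(1 6 5; 0 5 -5)], sign=-1
⇒ 4πI² = 3/13
I = (-1)√(3/13/(4π)) = -0.13551395

-0.135514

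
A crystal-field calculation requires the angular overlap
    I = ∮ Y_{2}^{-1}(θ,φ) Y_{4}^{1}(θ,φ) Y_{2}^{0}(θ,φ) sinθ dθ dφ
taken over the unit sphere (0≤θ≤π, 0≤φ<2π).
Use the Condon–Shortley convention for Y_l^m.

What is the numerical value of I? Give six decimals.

-0.220728

m-sum 0 ✓  L=8 even ✓  2≤2≤6 ✓
Π(2lᵢ+1) = 5×9×5 = 225
triangle coeff Δ(2,4,2) = 1/630
Σ_t [2,2]: t=2:+1/16 = 1/16
(3j)²=2/35 [(2 4 2; 0 0 0)], sign=+1
Σ_t [3,3]: t=3:−1/24 = -1/24
(3j)²=1/21 [(2 4 2; -1 1 0)], sign=-1
⇒ 4πI² = 30/49
I = (-1)√(30/49/(4π)) = -0.22072812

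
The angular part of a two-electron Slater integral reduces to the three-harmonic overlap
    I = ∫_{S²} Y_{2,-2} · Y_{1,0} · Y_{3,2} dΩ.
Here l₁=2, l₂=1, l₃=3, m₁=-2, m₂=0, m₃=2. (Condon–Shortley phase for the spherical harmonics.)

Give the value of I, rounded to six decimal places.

Rules hold: Σm=0, L=6 even, 1≤3≤3.
N = 5·3·7 = 105
Δ = 0!·4!·2!/7! = 1/105
Racah Σ t=0..0: t=0:+1/4 = 1/4
⇒ 3j(2 1 3; 0 0 0)² = 3/35, sgn -1
Racah Σ t=0..0: t=0:+1/24 = 1/24
⇒ 3j(2 1 3; -2 0 2)² = 1/21, sgn -1
4πI² = N·(3j₀)²·(3jₘ)² = 3/7
I = +1·√(0.428571/4π) = 0.18467439

0.184674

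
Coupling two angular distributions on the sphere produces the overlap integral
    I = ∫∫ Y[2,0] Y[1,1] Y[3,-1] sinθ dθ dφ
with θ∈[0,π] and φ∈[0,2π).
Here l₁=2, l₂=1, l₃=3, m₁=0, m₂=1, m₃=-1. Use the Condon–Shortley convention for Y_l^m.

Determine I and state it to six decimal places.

m-sum 0 ✓  L=6 even ✓  1≤3≤3 ✓
Π(2lᵢ+1) = 5×3×7 = 105
triangle coeff Δ(2,1,3) = 1/105
Σ_t [0,0]: t=0:+1/4 = 1/4
(3j)²=3/35 [(2 1 3; 0 0 0)], sign=-1
Σ_t [0,0]: t=0:+1/8 = 1/8
(3j)²=2/35 [(2 1 3; 0 1 -1)], sign=+1
⇒ 4πI² = 18/35
I = (-1)√(18/35/(4π)) = -0.20230066

-0.202301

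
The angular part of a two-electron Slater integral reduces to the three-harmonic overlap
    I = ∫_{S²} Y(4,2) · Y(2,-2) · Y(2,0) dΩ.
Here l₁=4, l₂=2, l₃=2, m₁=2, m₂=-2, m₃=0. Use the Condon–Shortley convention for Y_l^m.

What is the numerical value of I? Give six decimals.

0.156078

Rules hold: Σm=0, L=8 even, 2≤2≤6.
N = 9·5·5 = 225
Δ = 4!·4!·0!/9! = 1/630
Racah Σ t=2..2: t=2:+1/16 = 1/16
⇒ 3j(4 2 2; 0 0 0)² = 2/35, sgn +1
Racah Σ t=0..0: t=0:+1/96 = 1/96
⇒ 3j(4 2 2; 2 -2 0)² = 1/42, sgn +1
4πI² = N·(3j₀)²·(3jₘ)² = 15/49
I = +1·√(0.306122/4π) = 0.15607835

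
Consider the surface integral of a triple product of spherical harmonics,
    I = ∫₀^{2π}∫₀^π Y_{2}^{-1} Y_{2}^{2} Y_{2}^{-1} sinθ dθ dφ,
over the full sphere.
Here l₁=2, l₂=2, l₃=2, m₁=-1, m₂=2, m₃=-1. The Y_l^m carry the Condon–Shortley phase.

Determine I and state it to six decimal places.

0.220728

m-sum 0 ✓  L=6 even ✓  0≤2≤4 ✓
Π(2lᵢ+1) = 5×5×5 = 125
triangle coeff Δ(2,2,2) = 1/630
Σ_t [0,2]: t=0:+1/8 t=1:−1/1 t=2:+1/8 = -3/4
(3j)²=2/35 [(2 2 2; 0 0 0)], sign=-1
Σ_t [2,2]: t=2:+1/4 = 1/4
(3j)²=3/35 [(2 2 2; -1 2 -1)], sign=-1
⇒ 4πI² = 30/49
I = (+1)√(30/49/(4π)) = 0.22072812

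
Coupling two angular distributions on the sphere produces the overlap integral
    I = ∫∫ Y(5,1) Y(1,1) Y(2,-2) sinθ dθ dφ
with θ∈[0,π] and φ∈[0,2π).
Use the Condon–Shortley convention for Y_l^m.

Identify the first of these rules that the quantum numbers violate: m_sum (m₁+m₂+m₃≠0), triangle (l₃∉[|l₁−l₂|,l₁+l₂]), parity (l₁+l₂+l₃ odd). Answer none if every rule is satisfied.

triangle

Σmᵢ = 0  ✓
l₃∈[|l₁−l₂|,l₁+l₂]=[4,6], have l₃=2  ✗
Σlᵢ = 8 ⇒ even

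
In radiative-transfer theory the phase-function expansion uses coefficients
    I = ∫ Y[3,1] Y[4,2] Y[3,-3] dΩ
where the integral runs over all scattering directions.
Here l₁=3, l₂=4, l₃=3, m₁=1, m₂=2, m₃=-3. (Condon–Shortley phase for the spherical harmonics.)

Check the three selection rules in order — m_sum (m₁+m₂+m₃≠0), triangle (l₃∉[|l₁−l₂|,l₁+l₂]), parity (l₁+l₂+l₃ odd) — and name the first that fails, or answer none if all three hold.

none

Σmᵢ = 0  ✓
l₃∈[|l₁−l₂|,l₁+l₂]=[1,7], have l₃=3  ✓
Σlᵢ = 10 ⇒ even  ✓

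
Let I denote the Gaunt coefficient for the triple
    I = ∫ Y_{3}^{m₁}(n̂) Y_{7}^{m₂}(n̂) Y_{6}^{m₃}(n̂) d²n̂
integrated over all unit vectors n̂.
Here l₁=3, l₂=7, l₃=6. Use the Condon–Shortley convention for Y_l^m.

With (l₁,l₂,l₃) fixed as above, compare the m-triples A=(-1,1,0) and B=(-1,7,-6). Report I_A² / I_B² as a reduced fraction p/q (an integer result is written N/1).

13/121

Shared (l₁,l₂,l₃)=(3,7,6): N and (l;000)² cancel in I_A²/I_B².
A: Δ = 4!·2!·10!/17! = 1/2042040; Racah Σ t=2..4: t=2:+1/138240 t=3:−1/86400 t=4:+1/829440 = -13/4147200; ⇒ 3j(3 7 6; -1 1 0)² = 13/3740, sgn -1
B: Δ = 4!·2!·10!/17! = 1/2042040; Racah Σ t=4..4: t=4:+1/174182400 = 1/174182400; ⇒ 3j(3 7 6; -1 7 -6)² = 11/340, sgn +1
I_A²/I_B² = (13/3740)/(11/340) = 13/121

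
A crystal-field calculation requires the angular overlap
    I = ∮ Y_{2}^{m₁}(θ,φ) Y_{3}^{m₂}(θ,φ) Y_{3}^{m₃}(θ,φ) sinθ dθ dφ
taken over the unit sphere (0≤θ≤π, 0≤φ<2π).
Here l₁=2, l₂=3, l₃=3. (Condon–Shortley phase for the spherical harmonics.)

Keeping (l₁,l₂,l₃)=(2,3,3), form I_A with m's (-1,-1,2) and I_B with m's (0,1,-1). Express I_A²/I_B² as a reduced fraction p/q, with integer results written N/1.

Same 2,3,3: normalisation and zero-m 3j drop out of the ratio.
A: Δ: 2! 2! 4! / 9! → 1/3780; sum: t=1:−1/12 t=2:+1/48 = -1/16; 3j²(2 3 3; -1 -1 2) = Δ·Π!·Σ² = 1/28  (sign +1)
B: Δ: 2! 2! 4! / 9! → 1/3780; sum: t=0:+1/96 t=1:−1/6 t=2:+1/16 = -3/32; 3j²(2 3 3; 0 1 -1) = Δ·Π!·Σ² = 3/140  (sign -1)
I_A²/I_B² = (1/28)/(3/140) = 5/3

5/3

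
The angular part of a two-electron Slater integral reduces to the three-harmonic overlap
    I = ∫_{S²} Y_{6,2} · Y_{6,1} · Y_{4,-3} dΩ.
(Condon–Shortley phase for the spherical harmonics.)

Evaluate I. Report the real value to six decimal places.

-0.039511

Rules hold: Σm=0, L=16 even, 0≤4≤12.
N = 13·13·9 = 1521
Δ = 8!·4!·4!/17! = 1/15315300
Racah Σ t=2..6: t=2:+1/829440 t=3:−1/25920 t=4:+1/9216 t=5:−1/25920 t=6:+1/829440 = 7/207360
⇒ 3j(6 6 4; 0 0 0)² = 28/2431, sgn +1
Racah Σ t=3..4: t=3:−1/103680 t=4:+1/82944 = 1/414720
⇒ 3j(6 6 4; 2 1 -3)² = 49/43758, sgn -1
4πI² = N·(3j₀)²·(3jₘ)² = 686/34969
I = -1·√(0.0196174/4π) = -0.03951077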